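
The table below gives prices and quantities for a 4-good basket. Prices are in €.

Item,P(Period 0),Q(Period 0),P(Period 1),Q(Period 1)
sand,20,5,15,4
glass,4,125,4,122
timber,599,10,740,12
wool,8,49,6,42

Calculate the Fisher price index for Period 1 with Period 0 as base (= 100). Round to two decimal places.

Laspeyres component (base-period weights):
ΣP(Period 1)Q(Period 0) = 15×5 + 4×125 + 740×10 + 6×49 = 75 + 500 + 7400 + 294 = 8269
ΣP(Period 0)Q(Period 0) = 20×5 + 4×125 + 599×10 + 8×49 = 100 + 500 + 5990 + 392 = 6982
L = 8269 / 6982 × 100 = 118.4331
Paasche component (current-period weights):
ΣP(Period 1)Q(Period 1) = 15×4 + 4×122 + 740×12 + 6×42 = 60 + 488 + 8880 + 252 = 9680
ΣP(Period 0)Q(Period 1) = 20×4 + 4×122 + 599×12 + 8×42 = 80 + 488 + 7188 + 336 = 8092
P = 9680 / 8092 × 100 = 119.6243
Fisher = √(L × P) = √(118.4331 × 119.6243) = 119.0272

119.03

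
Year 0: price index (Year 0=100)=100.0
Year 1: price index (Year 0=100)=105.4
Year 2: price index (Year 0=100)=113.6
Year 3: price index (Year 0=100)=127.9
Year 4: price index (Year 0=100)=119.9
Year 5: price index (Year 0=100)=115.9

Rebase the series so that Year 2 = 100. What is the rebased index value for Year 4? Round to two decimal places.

Rebased(Year 4) = 119.9 / 113.6 × 100 = 105.5458

105.55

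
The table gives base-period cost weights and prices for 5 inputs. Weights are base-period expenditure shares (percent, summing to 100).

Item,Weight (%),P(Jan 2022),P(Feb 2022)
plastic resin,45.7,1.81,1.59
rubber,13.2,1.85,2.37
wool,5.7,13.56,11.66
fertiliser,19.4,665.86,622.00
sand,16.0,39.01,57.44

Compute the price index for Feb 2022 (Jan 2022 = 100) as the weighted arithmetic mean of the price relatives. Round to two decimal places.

plastic resin: 45.7 × (1.59/1.81) = 45.7 × 0.878453 = 40.1453
rubber: 13.2 × (2.37/1.85) = 13.2 × 1.281081 = 16.9103
wool: 5.7 × (11.66/13.56) = 5.7 × 0.859882 = 4.9013
fertiliser: 19.4 × (622.00/665.86) = 19.4 × 0.934130 = 18.1221
sand: 16.0 × (57.44/39.01) = 16.0 × 1.472443 = 23.5591
Index = Σ wᵢ·(p₁ᵢ/p₀ᵢ) = 40.1453 + 16.9103 + 4.9013 + 18.1221 + 23.5591 = 103.6381

103.64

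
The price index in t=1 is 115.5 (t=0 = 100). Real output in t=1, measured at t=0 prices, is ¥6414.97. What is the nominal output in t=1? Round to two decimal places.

Nominal = Real × (Index/100) = 6414.97 × (115.5/100)
        = 6414.97 × 1.155 = 7409.2904

7409.29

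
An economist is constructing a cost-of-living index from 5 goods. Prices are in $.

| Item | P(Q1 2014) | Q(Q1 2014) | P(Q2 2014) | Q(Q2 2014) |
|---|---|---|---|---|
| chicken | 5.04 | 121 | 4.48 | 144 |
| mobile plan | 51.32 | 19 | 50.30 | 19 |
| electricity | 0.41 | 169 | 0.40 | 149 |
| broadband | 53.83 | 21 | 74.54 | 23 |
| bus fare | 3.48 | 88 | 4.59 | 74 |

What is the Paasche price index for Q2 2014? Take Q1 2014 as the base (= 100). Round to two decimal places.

114.03

Paasche price index uses current-period quantities as weights.
ΣP(Q2 2014)·Q(Q2 2014) = 4.48×144 + 50.30×19 + 0.40×149 + 74.54×23 + 4.59×74 = 645.12 + 955.7 + 59.6 + 1714.42 + 339.66 = 3714.5
ΣP(Q1 2014)·Q(Q2 2014) = 5.04×144 + 51.32×19 + 0.41×149 + 53.83×23 + 3.48×74 = 725.76 + 975.08 + 61.09 + 1238.09 + 257.52 = 3257.54
Index = 3714.5 / 3257.54 × 100 = 114.0278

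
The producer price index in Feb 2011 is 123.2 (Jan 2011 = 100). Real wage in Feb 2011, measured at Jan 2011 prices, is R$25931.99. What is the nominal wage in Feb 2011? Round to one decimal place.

31948.2

Nominal = Real × (Index/100) = 25931.99 × (123.2/100)
        = 25931.99 × 1.232 = 31948.2117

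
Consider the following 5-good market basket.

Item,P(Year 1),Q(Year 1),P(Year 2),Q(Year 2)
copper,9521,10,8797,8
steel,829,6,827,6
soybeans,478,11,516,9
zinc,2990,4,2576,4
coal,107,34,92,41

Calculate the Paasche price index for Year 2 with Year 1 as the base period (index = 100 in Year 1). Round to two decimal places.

92.40

Paasche price index uses current-period quantities as weights.
ΣP(Year 2)·Q(Year 2) = 8797×8 + 827×6 + 516×9 + 2576×4 + 92×41 = 70376 + 4962 + 4644 + 10304 + 3772 = 94058
ΣP(Year 1)·Q(Year 2) = 9521×8 + 829×6 + 478×9 + 2990×4 + 107×41 = 76168 + 4974 + 4302 + 11960 + 4387 = 101791
Index = 94058 / 101791 × 100 = 92.4031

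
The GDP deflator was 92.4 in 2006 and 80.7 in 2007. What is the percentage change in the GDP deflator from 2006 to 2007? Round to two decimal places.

-12.66%

Change = (80.7 − 92.4) / 92.4 × 100
       = -11.7 / 92.4 × 100 = -12.6623%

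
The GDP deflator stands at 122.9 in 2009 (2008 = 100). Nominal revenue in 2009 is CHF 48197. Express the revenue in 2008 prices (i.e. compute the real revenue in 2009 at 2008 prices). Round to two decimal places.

Real = Nominal ÷ (Index/100) = 48197 ÷ (122.9/100)
     = 48197 ÷ 1.229 = 39216.4361

39216.44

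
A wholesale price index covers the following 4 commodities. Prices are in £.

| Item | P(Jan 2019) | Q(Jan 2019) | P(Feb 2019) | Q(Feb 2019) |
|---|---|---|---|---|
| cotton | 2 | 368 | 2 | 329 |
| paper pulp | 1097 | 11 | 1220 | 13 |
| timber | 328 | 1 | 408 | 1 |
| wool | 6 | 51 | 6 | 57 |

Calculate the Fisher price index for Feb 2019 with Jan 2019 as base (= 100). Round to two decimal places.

110.72

Laspeyres component (base-period weights):
ΣP(Feb 2019)Q(Jan 2019) = 2×368 + 1220×11 + 408×1 + 6×51 = 736 + 13420 + 408 + 306 = 14870
ΣP(Jan 2019)Q(Jan 2019) = 2×368 + 1097×11 + 328×1 + 6×51 = 736 + 12067 + 328 + 306 = 13437
L = 14870 / 13437 × 100 = 110.6646
Paasche component (current-period weights):
ΣP(Feb 2019)Q(Feb 2019) = 2×329 + 1220×13 + 408×1 + 6×57 = 658 + 15860 + 408 + 342 = 17268
ΣP(Jan 2019)Q(Feb 2019) = 2×329 + 1097×13 + 328×1 + 6×57 = 658 + 14261 + 328 + 342 = 15589
P = 17268 / 15589 × 100 = 110.7704
Fisher = √(L × P) = √(110.6646 × 110.7704) = 110.7175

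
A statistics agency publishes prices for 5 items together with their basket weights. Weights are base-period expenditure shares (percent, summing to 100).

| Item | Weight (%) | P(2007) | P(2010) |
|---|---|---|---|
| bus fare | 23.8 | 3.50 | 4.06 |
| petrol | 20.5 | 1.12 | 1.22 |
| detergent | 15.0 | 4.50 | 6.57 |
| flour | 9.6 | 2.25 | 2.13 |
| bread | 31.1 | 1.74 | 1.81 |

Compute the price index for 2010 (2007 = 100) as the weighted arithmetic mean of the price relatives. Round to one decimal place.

113.3

bus fare: 23.8 × (4.06/3.50) = 23.8 × 1.160000 = 27.6080
petrol: 20.5 × (1.22/1.12) = 20.5 × 1.089286 = 22.3304
detergent: 15.0 × (6.57/4.50) = 15.0 × 1.460000 = 21.9000
flour: 9.6 × (2.13/2.25) = 9.6 × 0.946667 = 9.0880
bread: 31.1 × (1.81/1.74) = 31.1 × 1.040230 = 32.3511
Index = Σ wᵢ·(p₁ᵢ/p₀ᵢ) = 27.6080 + 22.3304 + 21.9000 + 9.0880 + 32.3511 = 113.2775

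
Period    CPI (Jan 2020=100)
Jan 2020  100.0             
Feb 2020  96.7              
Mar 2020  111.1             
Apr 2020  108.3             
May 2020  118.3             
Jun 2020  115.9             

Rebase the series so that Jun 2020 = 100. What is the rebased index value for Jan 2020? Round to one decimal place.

86.3

Rebased(Jan 2020) = 100.0 / 115.9 × 100 = 86.2813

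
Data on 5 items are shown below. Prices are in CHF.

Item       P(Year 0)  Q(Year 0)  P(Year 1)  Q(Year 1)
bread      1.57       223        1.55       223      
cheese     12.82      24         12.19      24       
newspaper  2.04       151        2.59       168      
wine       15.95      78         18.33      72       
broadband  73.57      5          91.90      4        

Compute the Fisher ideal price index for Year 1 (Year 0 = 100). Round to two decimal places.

113.11

Laspeyres component (base-period weights):
ΣP(Year 1)Q(Year 0) = 1.55×223 + 12.19×24 + 2.59×151 + 18.33×78 + 91.90×5 = 345.65 + 292.56 + 391.09 + 1429.74 + 459.5 = 2918.54
ΣP(Year 0)Q(Year 0) = 1.57×223 + 12.82×24 + 2.04×151 + 15.95×78 + 73.57×5 = 350.11 + 307.68 + 308.04 + 1244.1 + 367.85 = 2577.78
L = 2918.54 / 2577.78 × 100 = 113.2191
Paasche component (current-period weights):
ΣP(Year 1)Q(Year 1) = 1.55×223 + 12.19×24 + 2.59×168 + 18.33×72 + 91.90×4 = 345.65 + 292.56 + 435.12 + 1319.76 + 367.6 = 2760.69
ΣP(Year 0)Q(Year 1) = 1.57×223 + 12.82×24 + 2.04×168 + 15.95×72 + 73.57×4 = 350.11 + 307.68 + 342.72 + 1148.4 + 294.28 = 2443.19
P = 2760.69 / 2443.19 × 100 = 112.9953
Fisher = √(L × P) = √(113.2191 × 112.9953) = 113.1072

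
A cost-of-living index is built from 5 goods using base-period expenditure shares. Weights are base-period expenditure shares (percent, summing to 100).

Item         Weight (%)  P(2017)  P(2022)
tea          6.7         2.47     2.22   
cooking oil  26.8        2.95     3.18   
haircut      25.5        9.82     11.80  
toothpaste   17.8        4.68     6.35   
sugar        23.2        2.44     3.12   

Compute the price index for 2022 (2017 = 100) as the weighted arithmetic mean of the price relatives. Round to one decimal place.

119.4

tea: 6.7 × (2.22/2.47) = 6.7 × 0.898785 = 6.0219
cooking oil: 26.8 × (3.18/2.95) = 26.8 × 1.077966 = 28.8895
haircut: 25.5 × (11.80/9.82) = 25.5 × 1.201629 = 30.6415
toothpaste: 17.8 × (6.35/4.68) = 17.8 × 1.356838 = 24.1517
sugar: 23.2 × (3.12/2.44) = 23.2 × 1.278689 = 29.6656
Index = Σ wᵢ·(p₁ᵢ/p₀ᵢ) = 6.0219 + 28.8895 + 30.6415 + 24.1517 + 29.6656 = 119.3702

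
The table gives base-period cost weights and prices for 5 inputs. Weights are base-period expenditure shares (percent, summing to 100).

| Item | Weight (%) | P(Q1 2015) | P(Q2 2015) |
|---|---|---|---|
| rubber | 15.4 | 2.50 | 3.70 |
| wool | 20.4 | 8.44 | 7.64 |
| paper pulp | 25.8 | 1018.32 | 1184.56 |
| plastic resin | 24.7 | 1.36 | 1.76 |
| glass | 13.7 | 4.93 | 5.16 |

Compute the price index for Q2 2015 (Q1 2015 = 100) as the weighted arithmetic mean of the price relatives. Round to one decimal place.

rubber: 15.4 × (3.70/2.50) = 15.4 × 1.480000 = 22.7920
wool: 20.4 × (7.64/8.44) = 20.4 × 0.905213 = 18.4664
paper pulp: 25.8 × (1184.56/1018.32) = 25.8 × 1.163249 = 30.0118
plastic resin: 24.7 × (1.76/1.36) = 24.7 × 1.294118 = 31.9647
glass: 13.7 × (5.16/4.93) = 13.7 × 1.046653 = 14.3391
Index = Σ wᵢ·(p₁ᵢ/p₀ᵢ) = 22.7920 + 18.4664 + 30.0118 + 31.9647 + 14.3391 = 117.5740

117.6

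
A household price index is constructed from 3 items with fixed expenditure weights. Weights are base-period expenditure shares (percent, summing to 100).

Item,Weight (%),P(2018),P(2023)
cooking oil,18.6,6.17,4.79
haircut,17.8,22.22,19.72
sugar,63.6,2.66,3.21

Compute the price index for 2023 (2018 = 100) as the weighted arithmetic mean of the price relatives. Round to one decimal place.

cooking oil: 18.6 × (4.79/6.17) = 18.6 × 0.776337 = 14.4399
haircut: 17.8 × (19.72/22.22) = 17.8 × 0.887489 = 15.7973
sugar: 63.6 × (3.21/2.66) = 63.6 × 1.206767 = 76.7504
Index = Σ wᵢ·(p₁ᵢ/p₀ᵢ) = 14.4399 + 15.7973 + 76.7504 = 106.9875

107.0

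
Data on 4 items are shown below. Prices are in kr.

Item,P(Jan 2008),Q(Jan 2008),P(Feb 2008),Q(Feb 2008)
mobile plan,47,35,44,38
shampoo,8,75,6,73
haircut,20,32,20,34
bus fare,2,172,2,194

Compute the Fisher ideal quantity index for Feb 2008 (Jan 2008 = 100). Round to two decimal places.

106.67

Laspeyres component (base-period weights):
ΣP(Jan 2008)Q(Feb 2008) = 47×38 + 8×73 + 20×34 + 2×194 = 1786 + 584 + 680 + 388 = 3438
ΣP(Jan 2008)Q(Jan 2008) = 47×35 + 8×75 + 20×32 + 2×172 = 1645 + 600 + 640 + 344 = 3229
L = 3438 / 3229 × 100 = 106.4726
Paasche component (current-period weights):
ΣP(Feb 2008)Q(Feb 2008) = 44×38 + 6×73 + 20×34 + 2×194 = 1672 + 438 + 680 + 388 = 3178
ΣP(Feb 2008)Q(Jan 2008) = 44×35 + 6×75 + 20×32 + 2×172 = 1540 + 450 + 640 + 344 = 2974
P = 3178 / 2974 × 100 = 106.8594
Fisher = √(L × P) = √(106.4726 × 106.8594) = 106.6658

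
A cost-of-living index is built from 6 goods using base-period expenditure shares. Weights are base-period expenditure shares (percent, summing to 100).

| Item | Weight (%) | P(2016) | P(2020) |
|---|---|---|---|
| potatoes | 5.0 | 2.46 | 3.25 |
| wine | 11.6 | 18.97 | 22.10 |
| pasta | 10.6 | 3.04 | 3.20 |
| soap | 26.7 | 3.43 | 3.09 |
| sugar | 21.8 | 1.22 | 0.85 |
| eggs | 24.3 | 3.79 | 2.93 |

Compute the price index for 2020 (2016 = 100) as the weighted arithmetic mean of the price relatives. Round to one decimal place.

89.3

potatoes: 5.0 × (3.25/2.46) = 5.0 × 1.321138 = 6.6057
wine: 11.6 × (22.10/18.97) = 11.6 × 1.164997 = 13.5140
pasta: 10.6 × (3.20/3.04) = 10.6 × 1.052632 = 11.1579
soap: 26.7 × (3.09/3.43) = 26.7 × 0.900875 = 24.0534
sugar: 21.8 × (0.85/1.22) = 21.8 × 0.696721 = 15.1885
eggs: 24.3 × (2.93/3.79) = 24.3 × 0.773087 = 18.7860
Index = Σ wᵢ·(p₁ᵢ/p₀ᵢ) = 6.6057 + 13.5140 + 11.1579 + 24.0534 + 15.1885 + 18.7860 = 89.3054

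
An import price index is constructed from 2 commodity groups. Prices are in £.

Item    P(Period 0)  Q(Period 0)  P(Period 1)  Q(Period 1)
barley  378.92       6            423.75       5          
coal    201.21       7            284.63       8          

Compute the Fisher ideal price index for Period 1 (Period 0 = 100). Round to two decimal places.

Laspeyres component (base-period weights):
ΣP(Period 1)Q(Period 0) = 423.75×6 + 284.63×7 = 2542.5 + 1992.41 = 4534.91
ΣP(Period 0)Q(Period 0) = 378.92×6 + 201.21×7 = 2273.52 + 1408.47 = 3681.99
L = 4534.91 / 3681.99 × 100 = 123.1646
Paasche component (current-period weights):
ΣP(Period 1)Q(Period 1) = 423.75×5 + 284.63×8 = 2118.75 + 2277.04 = 4395.79
ΣP(Period 0)Q(Period 1) = 378.92×5 + 201.21×8 = 1894.6 + 1609.68 = 3504.28
P = 4395.79 / 3504.28 × 100 = 125.4406
Fisher = √(L × P) = √(123.1646 × 125.4406) = 124.2974

124.30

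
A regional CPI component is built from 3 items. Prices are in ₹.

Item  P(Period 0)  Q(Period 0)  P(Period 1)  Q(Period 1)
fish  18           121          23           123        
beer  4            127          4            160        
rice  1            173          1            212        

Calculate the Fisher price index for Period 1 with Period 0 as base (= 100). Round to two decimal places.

120.61

Laspeyres component (base-period weights):
ΣP(Period 1)Q(Period 0) = 23×121 + 4×127 + 1×173 = 2783 + 508 + 173 = 3464
ΣP(Period 0)Q(Period 0) = 18×121 + 4×127 + 1×173 = 2178 + 508 + 173 = 2859
L = 3464 / 2859 × 100 = 121.1612
Paasche component (current-period weights):
ΣP(Period 1)Q(Period 1) = 23×123 + 4×160 + 1×212 = 2829 + 640 + 212 = 3681
ΣP(Period 0)Q(Period 1) = 18×123 + 4×160 + 1×212 = 2214 + 640 + 212 = 3066
P = 3681 / 3066 × 100 = 120.0587
Fisher = √(L × P) = √(121.1612 × 120.0587) = 120.6087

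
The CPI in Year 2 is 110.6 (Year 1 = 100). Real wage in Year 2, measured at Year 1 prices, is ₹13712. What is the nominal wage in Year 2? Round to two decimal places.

Nominal = Real × (Index/100) = 13712 × (110.6/100)
        = 13712 × 1.106 = 15165.4720

15165.47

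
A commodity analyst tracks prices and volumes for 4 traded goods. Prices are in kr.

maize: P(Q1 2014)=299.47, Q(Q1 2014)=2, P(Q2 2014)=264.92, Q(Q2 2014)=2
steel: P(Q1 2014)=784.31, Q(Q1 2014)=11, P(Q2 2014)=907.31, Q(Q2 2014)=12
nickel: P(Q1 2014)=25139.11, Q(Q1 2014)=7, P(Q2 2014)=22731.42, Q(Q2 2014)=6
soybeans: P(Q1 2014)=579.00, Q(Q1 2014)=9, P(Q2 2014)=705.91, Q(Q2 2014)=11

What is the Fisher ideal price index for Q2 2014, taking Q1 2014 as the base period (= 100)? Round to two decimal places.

Laspeyres component (base-period weights):
ΣP(Q2 2014)Q(Q1 2014) = 264.92×2 + 907.31×11 + 22731.42×7 + 705.91×9 = 529.84 + 9980.41 + 159119.94 + 6353.19 = 175983.38
ΣP(Q1 2014)Q(Q1 2014) = 299.47×2 + 784.31×11 + 25139.11×7 + 579.00×9 = 598.94 + 8627.41 + 175973.77 + 5211 = 190411.12
L = 175983.38 / 190411.12 × 100 = 92.4228
Paasche component (current-period weights):
ΣP(Q2 2014)Q(Q2 2014) = 264.92×2 + 907.31×12 + 22731.42×6 + 705.91×11 = 529.84 + 10887.72 + 136388.52 + 7765.01 = 155571.09
ΣP(Q1 2014)Q(Q2 2014) = 299.47×2 + 784.31×12 + 25139.11×6 + 579.00×11 = 598.94 + 9411.72 + 150834.66 + 6369 = 167214.32
P = 155571.09 / 167214.32 × 100 = 93.0369
Fisher = √(L × P) = √(92.4228 × 93.0369) = 92.7294

92.73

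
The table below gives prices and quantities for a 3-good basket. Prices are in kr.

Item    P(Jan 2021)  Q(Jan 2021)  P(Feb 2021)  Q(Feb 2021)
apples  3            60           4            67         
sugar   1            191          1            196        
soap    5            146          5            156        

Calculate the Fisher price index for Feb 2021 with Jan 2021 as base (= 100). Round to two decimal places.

105.57

Laspeyres component (base-period weights):
ΣP(Feb 2021)Q(Jan 2021) = 4×60 + 1×191 + 5×146 = 240 + 191 + 730 = 1161
ΣP(Jan 2021)Q(Jan 2021) = 3×60 + 1×191 + 5×146 = 180 + 191 + 730 = 1101
L = 1161 / 1101 × 100 = 105.4496
Paasche component (current-period weights):
ΣP(Feb 2021)Q(Feb 2021) = 4×67 + 1×196 + 5×156 = 268 + 196 + 780 = 1244
ΣP(Jan 2021)Q(Feb 2021) = 3×67 + 1×196 + 5×156 = 201 + 196 + 780 = 1177
P = 1244 / 1177 × 100 = 105.6924
Fisher = √(L × P) = √(105.4496 × 105.6924) = 105.5709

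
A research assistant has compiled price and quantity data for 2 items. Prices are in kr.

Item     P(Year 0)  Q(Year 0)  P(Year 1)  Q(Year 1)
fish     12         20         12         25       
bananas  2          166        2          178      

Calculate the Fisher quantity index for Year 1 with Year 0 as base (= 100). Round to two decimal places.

Laspeyres component (base-period weights):
ΣP(Year 0)Q(Year 1) = 12×25 + 2×178 = 300 + 356 = 656
ΣP(Year 0)Q(Year 0) = 12×20 + 2×166 = 240 + 332 = 572
L = 656 / 572 × 100 = 114.6853
Paasche component (current-period weights):
ΣP(Year 1)Q(Year 1) = 12×25 + 2×178 = 300 + 356 = 656
ΣP(Year 1)Q(Year 0) = 12×20 + 2×166 = 240 + 332 = 572
P = 656 / 572 × 100 = 114.6853
Fisher = √(L × P) = √(114.6853 × 114.6853) = 114.6853

114.69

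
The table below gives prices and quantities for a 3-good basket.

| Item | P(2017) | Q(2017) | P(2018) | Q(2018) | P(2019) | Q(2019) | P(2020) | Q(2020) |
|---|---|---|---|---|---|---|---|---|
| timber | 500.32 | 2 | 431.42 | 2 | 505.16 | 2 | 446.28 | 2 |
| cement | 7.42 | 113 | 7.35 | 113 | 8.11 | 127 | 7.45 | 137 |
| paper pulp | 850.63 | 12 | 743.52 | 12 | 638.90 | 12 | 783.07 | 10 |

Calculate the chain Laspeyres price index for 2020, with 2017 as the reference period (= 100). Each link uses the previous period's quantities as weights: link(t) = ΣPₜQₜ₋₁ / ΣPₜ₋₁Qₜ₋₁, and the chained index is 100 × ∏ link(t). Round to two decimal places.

92.18

Link 2017→2018:
ΣP(2018)Q(2017) = 431.42×2 + 7.35×113 + 743.52×12 = 862.84 + 830.55 + 8922.24 = 10615.63
ΣP(2017)Q(2017) = 500.32×2 + 7.42×113 + 850.63×12 = 1000.64 + 838.46 + 10207.56 = 12046.66
link = 10615.63/12046.66 = 0.881209
Link 2018→2019:
ΣP(2019)Q(2018) = 505.16×2 + 8.11×113 + 638.90×12 = 1010.32 + 916.43 + 7666.8 = 9593.55
ΣP(2018)Q(2018) = 431.42×2 + 7.35×113 + 743.52×12 = 862.84 + 830.55 + 8922.24 = 10615.63
link = 9593.55/10615.63 = 0.903719
Link 2019→2020:
ΣP(2020)Q(2019) = 446.28×2 + 7.45×127 + 783.07×12 = 892.56 + 946.15 + 9396.84 = 11235.55
ΣP(2019)Q(2019) = 505.16×2 + 8.11×127 + 638.90×12 = 1010.32 + 1029.97 + 7666.8 = 9707.09
link = 11235.55/9707.09 = 1.157458
Chained index = 100 × 0.881209 × 0.903719 × 1.157458 = 92.1760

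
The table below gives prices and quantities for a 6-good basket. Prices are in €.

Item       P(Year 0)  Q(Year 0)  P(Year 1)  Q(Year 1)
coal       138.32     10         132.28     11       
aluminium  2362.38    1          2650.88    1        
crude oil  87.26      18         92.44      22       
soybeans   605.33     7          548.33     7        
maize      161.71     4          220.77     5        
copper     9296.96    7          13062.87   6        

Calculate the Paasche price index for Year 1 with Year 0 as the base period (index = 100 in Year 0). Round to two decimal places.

Paasche price index uses current-period quantities as weights.
ΣP(Year 1)·Q(Year 1) = 132.28×11 + 2650.88×1 + 92.44×22 + 548.33×7 + 220.77×5 + 13062.87×6 = 1455.08 + 2650.88 + 2033.68 + 3838.31 + 1103.85 + 78377.22 = 89459.02
ΣP(Year 0)·Q(Year 1) = 138.32×11 + 2362.38×1 + 87.26×22 + 605.33×7 + 161.71×5 + 9296.96×6 = 1521.52 + 2362.38 + 1919.72 + 4237.31 + 808.55 + 55781.76 = 66631.24
Index = 89459.02 / 66631.24 × 100 = 134.2599

134.26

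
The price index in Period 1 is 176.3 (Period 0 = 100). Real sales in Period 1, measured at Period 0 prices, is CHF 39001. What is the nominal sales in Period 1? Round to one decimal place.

68758.8

Nominal = Real × (Index/100) = 39001 × (176.3/100)
        = 39001 × 1.763 = 68758.7630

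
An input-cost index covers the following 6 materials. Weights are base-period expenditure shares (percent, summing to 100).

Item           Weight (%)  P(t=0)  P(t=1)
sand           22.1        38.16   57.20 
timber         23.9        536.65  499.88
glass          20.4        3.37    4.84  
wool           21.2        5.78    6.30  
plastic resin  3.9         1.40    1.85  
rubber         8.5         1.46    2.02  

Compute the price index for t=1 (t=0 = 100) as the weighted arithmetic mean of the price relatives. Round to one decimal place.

sand: 22.1 × (57.20/38.16) = 22.1 × 1.498952 = 33.1268
timber: 23.9 × (499.88/536.65) = 23.9 × 0.931482 = 22.2624
glass: 20.4 × (4.84/3.37) = 20.4 × 1.436202 = 29.2985
wool: 21.2 × (6.30/5.78) = 21.2 × 1.089965 = 23.1073
plastic resin: 3.9 × (1.85/1.40) = 3.9 × 1.321429 = 5.1536
rubber: 8.5 × (2.02/1.46) = 8.5 × 1.383562 = 11.7603
Index = Σ wᵢ·(p₁ᵢ/p₀ᵢ) = 33.1268 + 22.2624 + 29.2985 + 23.1073 + 5.1536 + 11.7603 = 124.7089

124.7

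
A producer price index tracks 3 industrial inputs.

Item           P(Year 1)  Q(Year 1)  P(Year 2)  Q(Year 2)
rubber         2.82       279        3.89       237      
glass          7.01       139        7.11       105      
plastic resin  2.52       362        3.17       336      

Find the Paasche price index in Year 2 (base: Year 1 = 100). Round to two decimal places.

Paasche price index uses current-period quantities as weights.
ΣP(Year 2)·Q(Year 2) = 3.89×237 + 7.11×105 + 3.17×336 = 921.93 + 746.55 + 1065.12 = 2733.6
ΣP(Year 1)·Q(Year 2) = 2.82×237 + 7.01×105 + 2.52×336 = 668.34 + 736.05 + 846.72 = 2251.11
Index = 2733.6 / 2251.11 × 100 = 121.4334

121.43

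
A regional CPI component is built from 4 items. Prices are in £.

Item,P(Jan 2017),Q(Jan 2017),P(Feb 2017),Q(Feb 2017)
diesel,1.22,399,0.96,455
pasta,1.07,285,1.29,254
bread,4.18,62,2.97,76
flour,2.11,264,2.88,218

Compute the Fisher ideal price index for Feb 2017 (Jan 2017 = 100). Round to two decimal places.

Laspeyres component (base-period weights):
ΣP(Feb 2017)Q(Jan 2017) = 0.96×399 + 1.29×285 + 2.97×62 + 2.88×264 = 383.04 + 367.65 + 184.14 + 760.32 = 1695.15
ΣP(Jan 2017)Q(Jan 2017) = 1.22×399 + 1.07×285 + 4.18×62 + 2.11×264 = 486.78 + 304.95 + 259.16 + 557.04 = 1607.93
L = 1695.15 / 1607.93 × 100 = 105.4244
Paasche component (current-period weights):
ΣP(Feb 2017)Q(Feb 2017) = 0.96×455 + 1.29×254 + 2.97×76 + 2.88×218 = 436.8 + 327.66 + 225.72 + 627.84 = 1618.02
ΣP(Jan 2017)Q(Feb 2017) = 1.22×455 + 1.07×254 + 4.18×76 + 2.11×218 = 555.1 + 271.78 + 317.68 + 459.98 = 1604.54
P = 1618.02 / 1604.54 × 100 = 100.8401
Fisher = √(L × P) = √(105.4244 × 100.8401) = 103.1068

103.11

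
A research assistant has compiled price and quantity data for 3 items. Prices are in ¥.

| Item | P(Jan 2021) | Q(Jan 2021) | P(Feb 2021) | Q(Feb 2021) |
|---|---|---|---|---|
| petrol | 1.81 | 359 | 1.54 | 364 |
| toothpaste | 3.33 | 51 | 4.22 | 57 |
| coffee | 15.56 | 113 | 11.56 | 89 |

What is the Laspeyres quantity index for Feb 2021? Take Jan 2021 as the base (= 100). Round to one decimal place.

Laspeyres quantity index uses base-period prices as weights.
ΣP(Jan 2021)·Q(Feb 2021) = 1.81×364 + 3.33×57 + 15.56×89 = 658.84 + 189.81 + 1384.84 = 2233.49
ΣP(Jan 2021)·Q(Jan 2021) = 1.81×359 + 3.33×51 + 15.56×113 = 649.79 + 169.83 + 1758.28 = 2577.9
Index = 2233.49 / 2577.9 × 100 = 86.6399

86.6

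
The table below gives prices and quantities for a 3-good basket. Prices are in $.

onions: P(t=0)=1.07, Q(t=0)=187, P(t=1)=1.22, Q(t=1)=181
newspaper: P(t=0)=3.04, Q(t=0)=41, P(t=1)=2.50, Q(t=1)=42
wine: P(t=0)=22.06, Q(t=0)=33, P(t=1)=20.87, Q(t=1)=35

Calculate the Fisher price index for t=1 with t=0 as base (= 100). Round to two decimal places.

Laspeyres component (base-period weights):
ΣP(t=1)Q(t=0) = 1.22×187 + 2.50×41 + 20.87×33 = 228.14 + 102.5 + 688.71 = 1019.35
ΣP(t=0)Q(t=0) = 1.07×187 + 3.04×41 + 22.06×33 = 200.09 + 124.64 + 727.98 = 1052.71
L = 1019.35 / 1052.71 × 100 = 96.8310
Paasche component (current-period weights):
ΣP(t=1)Q(t=1) = 1.22×181 + 2.50×42 + 20.87×35 = 220.82 + 105 + 730.45 = 1056.27
ΣP(t=0)Q(t=1) = 1.07×181 + 3.04×42 + 22.06×35 = 193.67 + 127.68 + 772.1 = 1093.45
P = 1056.27 / 1093.45 × 100 = 96.5998
Fisher = √(L × P) = √(96.8310 × 96.5998) = 96.7153

96.72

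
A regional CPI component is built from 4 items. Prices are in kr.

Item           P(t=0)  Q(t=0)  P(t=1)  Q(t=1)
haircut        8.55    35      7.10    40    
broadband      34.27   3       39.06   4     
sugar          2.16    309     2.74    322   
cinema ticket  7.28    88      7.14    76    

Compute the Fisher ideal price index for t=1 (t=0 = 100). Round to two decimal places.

Laspeyres component (base-period weights):
ΣP(t=1)Q(t=0) = 7.10×35 + 39.06×3 + 2.74×309 + 7.14×88 = 248.5 + 117.18 + 846.66 + 628.32 = 1840.66
ΣP(t=0)Q(t=0) = 8.55×35 + 34.27×3 + 2.16×309 + 7.28×88 = 299.25 + 102.81 + 667.44 + 640.64 = 1710.14
L = 1840.66 / 1710.14 × 100 = 107.6321
Paasche component (current-period weights):
ΣP(t=1)Q(t=1) = 7.10×40 + 39.06×4 + 2.74×322 + 7.14×76 = 284 + 156.24 + 882.28 + 542.64 = 1865.16
ΣP(t=0)Q(t=1) = 8.55×40 + 34.27×4 + 2.16×322 + 7.28×76 = 342 + 137.08 + 695.52 + 553.28 = 1727.88
P = 1865.16 / 1727.88 × 100 = 107.9450
Fisher = √(L × P) = √(107.6321 × 107.9450) = 107.7884

107.79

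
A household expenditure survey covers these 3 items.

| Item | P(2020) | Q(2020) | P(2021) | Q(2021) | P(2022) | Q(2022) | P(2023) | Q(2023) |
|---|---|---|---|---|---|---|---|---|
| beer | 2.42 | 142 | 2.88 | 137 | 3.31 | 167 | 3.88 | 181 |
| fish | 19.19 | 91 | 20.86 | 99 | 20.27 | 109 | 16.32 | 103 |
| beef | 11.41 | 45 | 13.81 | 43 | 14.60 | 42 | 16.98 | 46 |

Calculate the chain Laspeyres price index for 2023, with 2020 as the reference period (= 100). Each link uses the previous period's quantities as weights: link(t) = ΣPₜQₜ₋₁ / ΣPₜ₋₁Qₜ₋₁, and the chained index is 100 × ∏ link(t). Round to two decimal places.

Link 2020→2021:
ΣP(2021)Q(2020) = 2.88×142 + 20.86×91 + 13.81×45 = 408.96 + 1898.26 + 621.45 = 2928.67
ΣP(2020)Q(2020) = 2.42×142 + 19.19×91 + 11.41×45 = 343.64 + 1746.29 + 513.45 = 2603.38
link = 2928.67/2603.38 = 1.124949
Link 2021→2022:
ΣP(2022)Q(2021) = 3.31×137 + 20.27×99 + 14.60×43 = 453.47 + 2006.73 + 627.8 = 3088
ΣP(2021)Q(2021) = 2.88×137 + 20.86×99 + 13.81×43 = 394.56 + 2065.14 + 593.83 = 3053.53
link = 3088/3053.53 = 1.011289
Link 2022→2023:
ΣP(2023)Q(2022) = 3.88×167 + 16.32×109 + 16.98×42 = 647.96 + 1778.88 + 713.16 = 3140
ΣP(2022)Q(2022) = 3.31×167 + 20.27×109 + 14.60×42 = 552.77 + 2209.43 + 613.2 = 3375.4
link = 3140/3375.4 = 0.930260
Chained index = 100 × 1.124949 × 1.011289 × 0.930260 = 105.8309

105.83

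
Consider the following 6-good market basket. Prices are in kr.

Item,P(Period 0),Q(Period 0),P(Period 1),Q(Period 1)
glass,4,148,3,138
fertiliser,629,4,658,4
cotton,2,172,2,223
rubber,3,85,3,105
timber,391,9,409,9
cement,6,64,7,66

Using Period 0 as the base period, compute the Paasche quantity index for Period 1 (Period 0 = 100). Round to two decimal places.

101.87

Paasche quantity index uses current-period prices as weights.
ΣP(Period 1)·Q(Period 1) = 3×138 + 658×4 + 2×223 + 3×105 + 409×9 + 7×66 = 414 + 2632 + 446 + 315 + 3681 + 462 = 7950
ΣP(Period 1)·Q(Period 0) = 3×148 + 658×4 + 2×172 + 3×85 + 409×9 + 7×64 = 444 + 2632 + 344 + 255 + 3681 + 448 = 7804
Index = 7950 / 7804 × 100 = 101.8708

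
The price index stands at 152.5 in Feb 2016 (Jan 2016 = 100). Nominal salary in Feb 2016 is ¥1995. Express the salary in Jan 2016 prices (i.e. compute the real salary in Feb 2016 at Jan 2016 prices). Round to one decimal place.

1308.2

Real = Nominal ÷ (Index/100) = 1995 ÷ (152.5/100)
     = 1995 ÷ 1.525 = 1308.1967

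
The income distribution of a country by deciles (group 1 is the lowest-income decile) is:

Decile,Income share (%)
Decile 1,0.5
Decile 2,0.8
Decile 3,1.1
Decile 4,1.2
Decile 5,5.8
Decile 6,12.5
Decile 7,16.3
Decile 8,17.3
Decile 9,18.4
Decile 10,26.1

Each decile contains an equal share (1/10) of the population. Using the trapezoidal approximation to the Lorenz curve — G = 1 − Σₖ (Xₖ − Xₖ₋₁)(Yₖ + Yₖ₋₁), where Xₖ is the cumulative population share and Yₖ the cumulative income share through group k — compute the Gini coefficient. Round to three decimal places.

0.487

Cumulative income shares Yₖ: 0.0050, 0.0130, 0.0240, 0.0360, 0.0940, 0.2190, 0.3820, 0.5550, 0.7390, 1.0000
Σ (Xₖ−Xₖ₋₁)(Yₖ+Yₖ₋₁) = (1/10)(0.0050+0.0000) + (1/10)(0.0130+0.0050) + (1/10)(0.0240+0.0130) + (1/10)(0.0360+0.0240) + (1/10)(0.0940+0.0360) + (1/10)(0.2190+0.0940) + (1/10)(0.3820+0.2190) + (1/10)(0.5550+0.3820) + (1/10)(0.7390+0.5550) + (1/10)(1.0000+0.7390)
  = 0.0005 + 0.0018 + 0.0037 + 0.0060 + 0.0130 + 0.0313 + 0.0601 + 0.0937 + 0.1294 + 0.1739 = 0.5134
G = 1 − 0.5134 = 0.4866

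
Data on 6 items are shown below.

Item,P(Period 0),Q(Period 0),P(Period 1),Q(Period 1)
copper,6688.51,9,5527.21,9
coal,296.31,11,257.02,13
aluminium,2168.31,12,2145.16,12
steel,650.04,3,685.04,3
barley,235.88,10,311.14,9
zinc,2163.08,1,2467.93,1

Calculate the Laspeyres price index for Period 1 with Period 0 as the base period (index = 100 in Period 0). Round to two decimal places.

89.58

Laspeyres price index uses base-period quantities as weights.
ΣP(Period 1)·Q(Period 0) = 5527.21×9 + 257.02×11 + 2145.16×12 + 685.04×3 + 311.14×10 + 2467.93×1 = 49744.89 + 2827.22 + 25741.92 + 2055.12 + 3111.4 + 2467.93 = 85948.48
ΣP(Period 0)·Q(Period 0) = 6688.51×9 + 296.31×11 + 2168.31×12 + 650.04×3 + 235.88×10 + 2163.08×1 = 60196.59 + 3259.41 + 26019.72 + 1950.12 + 2358.8 + 2163.08 = 95947.72
Index = 85948.48 / 95947.72 × 100 = 89.5784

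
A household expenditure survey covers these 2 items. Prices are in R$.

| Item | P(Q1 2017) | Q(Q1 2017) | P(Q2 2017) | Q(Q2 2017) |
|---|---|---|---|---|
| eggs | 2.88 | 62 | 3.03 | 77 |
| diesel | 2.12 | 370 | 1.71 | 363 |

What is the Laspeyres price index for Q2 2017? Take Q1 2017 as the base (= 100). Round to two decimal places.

Laspeyres price index uses base-period quantities as weights.
ΣP(Q2 2017)·Q(Q1 2017) = 3.03×62 + 1.71×370 = 187.86 + 632.7 = 820.56
ΣP(Q1 2017)·Q(Q1 2017) = 2.88×62 + 2.12×370 = 178.56 + 784.4 = 962.96
Index = 820.56 / 962.96 × 100 = 85.2123

85.21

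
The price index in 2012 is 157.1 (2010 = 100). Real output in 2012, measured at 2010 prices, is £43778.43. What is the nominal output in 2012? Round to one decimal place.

Nominal = Real × (Index/100) = 43778.43 × (157.1/100)
        = 43778.43 × 1.571 = 68775.9135

68775.9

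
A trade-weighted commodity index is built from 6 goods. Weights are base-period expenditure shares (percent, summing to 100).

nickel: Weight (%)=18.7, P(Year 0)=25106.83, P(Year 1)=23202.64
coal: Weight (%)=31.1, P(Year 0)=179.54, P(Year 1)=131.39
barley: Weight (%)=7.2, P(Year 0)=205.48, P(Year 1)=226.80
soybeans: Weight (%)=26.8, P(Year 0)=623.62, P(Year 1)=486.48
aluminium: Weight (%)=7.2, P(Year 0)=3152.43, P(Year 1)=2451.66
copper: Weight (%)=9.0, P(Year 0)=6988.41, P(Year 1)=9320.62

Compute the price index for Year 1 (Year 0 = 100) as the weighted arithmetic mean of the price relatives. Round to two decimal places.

86.50

nickel: 18.7 × (23202.64/25106.83) = 18.7 × 0.924156 = 17.2817
coal: 31.1 × (131.39/179.54) = 31.1 × 0.731815 = 22.7594
barley: 7.2 × (226.80/205.48) = 7.2 × 1.103757 = 7.9471
soybeans: 26.8 × (486.48/623.62) = 26.8 × 0.780090 = 20.9064
aluminium: 7.2 × (2451.66/3152.43) = 7.2 × 0.777705 = 5.5995
copper: 9.0 × (9320.62/6988.41) = 9.0 × 1.333725 = 12.0035
Index = Σ wᵢ·(p₁ᵢ/p₀ᵢ) = 17.2817 + 22.7594 + 7.9471 + 20.9064 + 5.5995 + 12.0035 = 86.4976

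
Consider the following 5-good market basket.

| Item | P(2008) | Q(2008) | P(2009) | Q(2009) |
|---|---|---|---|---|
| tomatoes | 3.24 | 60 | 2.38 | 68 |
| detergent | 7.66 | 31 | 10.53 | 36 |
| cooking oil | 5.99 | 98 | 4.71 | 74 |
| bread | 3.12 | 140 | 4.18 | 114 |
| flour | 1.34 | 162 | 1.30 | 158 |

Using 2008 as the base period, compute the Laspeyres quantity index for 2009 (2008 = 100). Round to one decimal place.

90.1

Laspeyres quantity index uses base-period prices as weights.
ΣP(2008)·Q(2009) = 3.24×68 + 7.66×36 + 5.99×74 + 3.12×114 + 1.34×158 = 220.32 + 275.76 + 443.26 + 355.68 + 211.72 = 1506.74
ΣP(2008)·Q(2008) = 3.24×60 + 7.66×31 + 5.99×98 + 3.12×140 + 1.34×162 = 194.4 + 237.46 + 587.02 + 436.8 + 217.08 = 1672.76
Index = 1506.74 / 1672.76 × 100 = 90.0751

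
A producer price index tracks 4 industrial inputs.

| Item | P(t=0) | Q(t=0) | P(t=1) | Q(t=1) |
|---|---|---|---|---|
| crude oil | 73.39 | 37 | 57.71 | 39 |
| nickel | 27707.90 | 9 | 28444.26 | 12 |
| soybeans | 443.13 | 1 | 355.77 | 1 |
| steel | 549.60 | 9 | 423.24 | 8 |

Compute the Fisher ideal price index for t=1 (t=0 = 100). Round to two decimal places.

Laspeyres component (base-period weights):
ΣP(t=1)Q(t=0) = 57.71×37 + 28444.26×9 + 355.77×1 + 423.24×9 = 2135.27 + 255998.34 + 355.77 + 3809.16 = 262298.54
ΣP(t=0)Q(t=0) = 73.39×37 + 27707.90×9 + 443.13×1 + 549.60×9 = 2715.43 + 249371.1 + 443.13 + 4946.4 = 257476.06
L = 262298.54 / 257476.06 × 100 = 101.8730
Paasche component (current-period weights):
ΣP(t=1)Q(t=1) = 57.71×39 + 28444.26×12 + 355.77×1 + 423.24×8 = 2250.69 + 341331.12 + 355.77 + 3385.92 = 347323.5
ΣP(t=0)Q(t=1) = 73.39×39 + 27707.90×12 + 443.13×1 + 549.60×8 = 2862.21 + 332494.8 + 443.13 + 4396.8 = 340196.94
P = 347323.5 / 340196.94 × 100 = 102.0948
Fisher = √(L × P) = √(101.8730 × 102.0948) = 101.9838

101.98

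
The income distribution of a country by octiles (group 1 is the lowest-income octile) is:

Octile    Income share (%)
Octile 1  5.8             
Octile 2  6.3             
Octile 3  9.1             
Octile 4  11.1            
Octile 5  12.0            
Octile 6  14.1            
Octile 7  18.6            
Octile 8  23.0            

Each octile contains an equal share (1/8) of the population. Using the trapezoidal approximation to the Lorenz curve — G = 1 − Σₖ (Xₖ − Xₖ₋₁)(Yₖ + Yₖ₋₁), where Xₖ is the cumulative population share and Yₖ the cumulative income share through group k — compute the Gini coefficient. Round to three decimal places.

Cumulative income shares Yₖ: 0.0580, 0.1210, 0.2120, 0.3230, 0.4430, 0.5840, 0.7700, 1.0000
Σ (Xₖ−Xₖ₋₁)(Yₖ+Yₖ₋₁) = (1/8)(0.0580+0.0000) + (1/8)(0.1210+0.0580) + (1/8)(0.2120+0.1210) + (1/8)(0.3230+0.2120) + (1/8)(0.4430+0.3230) + (1/8)(0.5840+0.4430) + (1/8)(0.7700+0.5840) + (1/8)(1.0000+0.7700)
  = 0.0072 + 0.0224 + 0.0416 + 0.0669 + 0.0958 + 0.1284 + 0.1693 + 0.2213 = 0.7528
G = 1 − 0.7528 = 0.2472

0.247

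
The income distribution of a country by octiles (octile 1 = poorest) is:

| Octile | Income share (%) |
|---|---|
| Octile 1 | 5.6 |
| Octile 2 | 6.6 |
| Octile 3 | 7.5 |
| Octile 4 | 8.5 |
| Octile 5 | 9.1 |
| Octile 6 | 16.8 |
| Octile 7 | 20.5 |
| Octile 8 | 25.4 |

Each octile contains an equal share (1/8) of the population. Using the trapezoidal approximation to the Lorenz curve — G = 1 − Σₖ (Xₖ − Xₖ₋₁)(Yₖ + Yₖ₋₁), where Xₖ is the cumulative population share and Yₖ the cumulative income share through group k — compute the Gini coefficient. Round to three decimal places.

0.296

Cumulative income shares Yₖ: 0.0560, 0.1220, 0.1970, 0.2820, 0.3730, 0.5410, 0.7460, 1.0000
Σ (Xₖ−Xₖ₋₁)(Yₖ+Yₖ₋₁) = (1/8)(0.0560+0.0000) + (1/8)(0.1220+0.0560) + (1/8)(0.1970+0.1220) + (1/8)(0.2820+0.1970) + (1/8)(0.3730+0.2820) + (1/8)(0.5410+0.3730) + (1/8)(0.7460+0.5410) + (1/8)(1.0000+0.7460)
  = 0.0070 + 0.0222 + 0.0399 + 0.0599 + 0.0819 + 0.1143 + 0.1609 + 0.2182 = 0.7043
G = 1 − 0.7043 = 0.2957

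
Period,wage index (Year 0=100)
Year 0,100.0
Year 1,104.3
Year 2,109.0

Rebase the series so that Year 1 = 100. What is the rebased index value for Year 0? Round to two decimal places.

Rebased(Year 0) = 100.0 / 104.3 × 100 = 95.8773

95.88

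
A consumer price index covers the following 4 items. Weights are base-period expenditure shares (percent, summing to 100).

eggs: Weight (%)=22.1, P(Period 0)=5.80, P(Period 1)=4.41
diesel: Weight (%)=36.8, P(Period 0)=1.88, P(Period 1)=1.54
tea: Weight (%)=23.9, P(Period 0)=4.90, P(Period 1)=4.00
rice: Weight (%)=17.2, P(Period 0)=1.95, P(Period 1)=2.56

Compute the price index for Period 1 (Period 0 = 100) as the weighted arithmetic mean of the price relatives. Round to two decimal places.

89.04

eggs: 22.1 × (4.41/5.80) = 22.1 × 0.760345 = 16.8036
diesel: 36.8 × (1.54/1.88) = 36.8 × 0.819149 = 30.1447
tea: 23.9 × (4.00/4.90) = 23.9 × 0.816327 = 19.5102
rice: 17.2 × (2.56/1.95) = 17.2 × 1.312821 = 22.5805
Index = Σ wᵢ·(p₁ᵢ/p₀ᵢ) = 16.8036 + 30.1447 + 19.5102 + 22.5805 = 89.0390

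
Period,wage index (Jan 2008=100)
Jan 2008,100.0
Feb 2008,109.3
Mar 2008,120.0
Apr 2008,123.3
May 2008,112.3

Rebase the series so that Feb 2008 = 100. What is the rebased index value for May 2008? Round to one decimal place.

Rebased(May 2008) = 112.3 / 109.3 × 100 = 102.7447

102.7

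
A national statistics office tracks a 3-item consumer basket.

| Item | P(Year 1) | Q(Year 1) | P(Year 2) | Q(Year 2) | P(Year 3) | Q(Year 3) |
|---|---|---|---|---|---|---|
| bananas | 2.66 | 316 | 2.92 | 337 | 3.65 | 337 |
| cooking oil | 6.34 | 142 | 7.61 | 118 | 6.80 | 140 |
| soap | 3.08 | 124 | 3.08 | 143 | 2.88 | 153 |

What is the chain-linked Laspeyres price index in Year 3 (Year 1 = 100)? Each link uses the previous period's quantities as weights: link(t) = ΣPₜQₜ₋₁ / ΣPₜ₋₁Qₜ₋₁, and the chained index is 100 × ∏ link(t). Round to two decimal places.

Link Year 1→Year 2:
ΣP(Year 2)Q(Year 1) = 2.92×316 + 7.61×142 + 3.08×124 = 922.72 + 1080.62 + 381.92 = 2385.26
ΣP(Year 1)Q(Year 1) = 2.66×316 + 6.34×142 + 3.08×124 = 840.56 + 900.28 + 381.92 = 2122.76
link = 2385.26/2122.76 = 1.123660
Link Year 2→Year 3:
ΣP(Year 3)Q(Year 2) = 3.65×337 + 6.80×118 + 2.88×143 = 1230.05 + 802.4 + 411.84 = 2444.29
ΣP(Year 2)Q(Year 2) = 2.92×337 + 7.61×118 + 3.08×143 = 984.04 + 897.98 + 440.44 = 2322.46
link = 2444.29/2322.46 = 1.052457
Chained index = 100 × 1.123660 × 1.052457 = 118.2604

118.26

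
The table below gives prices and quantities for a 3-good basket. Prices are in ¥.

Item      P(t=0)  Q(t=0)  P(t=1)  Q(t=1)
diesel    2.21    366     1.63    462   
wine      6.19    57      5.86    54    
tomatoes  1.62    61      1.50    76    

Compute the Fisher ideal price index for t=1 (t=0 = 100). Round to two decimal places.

80.57

Laspeyres component (base-period weights):
ΣP(t=1)Q(t=0) = 1.63×366 + 5.86×57 + 1.50×61 = 596.58 + 334.02 + 91.5 = 1022.1
ΣP(t=0)Q(t=0) = 2.21×366 + 6.19×57 + 1.62×61 = 808.86 + 352.83 + 98.82 = 1260.51
L = 1022.1 / 1260.51 × 100 = 81.0862
Paasche component (current-period weights):
ΣP(t=1)Q(t=1) = 1.63×462 + 5.86×54 + 1.50×76 = 753.06 + 316.44 + 114 = 1183.5
ΣP(t=0)Q(t=1) = 2.21×462 + 6.19×54 + 1.62×76 = 1021.02 + 334.26 + 123.12 = 1478.4
P = 1183.5 / 1478.4 × 100 = 80.0528
Fisher = √(L × P) = √(81.0862 × 80.0528) = 80.5678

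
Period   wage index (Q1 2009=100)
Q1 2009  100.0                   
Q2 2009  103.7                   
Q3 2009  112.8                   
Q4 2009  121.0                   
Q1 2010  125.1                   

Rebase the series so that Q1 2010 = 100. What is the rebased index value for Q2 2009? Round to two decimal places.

Rebased(Q2 2009) = 103.7 / 125.1 × 100 = 82.8937

82.89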